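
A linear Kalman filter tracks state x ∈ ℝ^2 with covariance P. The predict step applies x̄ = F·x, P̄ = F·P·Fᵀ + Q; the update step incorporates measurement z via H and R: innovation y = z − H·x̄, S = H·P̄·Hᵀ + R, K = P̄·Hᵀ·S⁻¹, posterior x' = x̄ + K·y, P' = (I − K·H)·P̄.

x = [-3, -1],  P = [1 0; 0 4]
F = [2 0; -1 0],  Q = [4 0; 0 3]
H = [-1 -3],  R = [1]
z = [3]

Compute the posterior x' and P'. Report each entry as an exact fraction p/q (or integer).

x' = [-70/11, 13/11]
P' = [260/33 -86/33; -86/33 32/33]

x̄ = F·x = [-6, 3]
P̄ = F·P·Fᵀ + Q = [8 -2; -2 4]
y = z − H·x̄ = [6]
S = H·P̄·Hᵀ + R = [33]
K = P̄·Hᵀ·S⁻¹ = [-2/33; -10/33]
x' = x̄ + K·y = [-70/11, 13/11]
P' = (I − K·H)·P̄ = [260/33 -86/33; -86/33 32/33]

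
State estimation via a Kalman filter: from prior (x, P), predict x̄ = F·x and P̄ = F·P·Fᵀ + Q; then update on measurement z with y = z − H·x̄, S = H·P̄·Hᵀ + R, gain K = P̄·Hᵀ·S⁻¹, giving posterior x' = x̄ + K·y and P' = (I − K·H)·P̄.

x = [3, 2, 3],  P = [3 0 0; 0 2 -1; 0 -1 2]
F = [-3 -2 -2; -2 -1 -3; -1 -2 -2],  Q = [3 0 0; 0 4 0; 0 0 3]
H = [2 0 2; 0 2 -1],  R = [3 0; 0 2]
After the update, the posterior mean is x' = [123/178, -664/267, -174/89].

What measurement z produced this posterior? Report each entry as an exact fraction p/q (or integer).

z = [-2, -3]

x̄ = F·x = [-19, -17, -13]
P̄ = F·P·Fᵀ + Q = [38 26 17; 26 30 14; 17 14 14]
S = H·P̄·Hᵀ + R = [347 98; 98 80]
K = P̄·Hᵀ·S⁻¹ = [895/3026 455/6052; 473/4539 4061/9078; 299/1513 -203/3026]
x' − x̄ = [3505/178, 3875/267, 983/89] = K·y
y = (KᵀK)⁻¹·Kᵀ·(x' − x̄) = [62, 18]
z = y + H·x̄ = [62, 18] + [-64, -21] = [-2, -3]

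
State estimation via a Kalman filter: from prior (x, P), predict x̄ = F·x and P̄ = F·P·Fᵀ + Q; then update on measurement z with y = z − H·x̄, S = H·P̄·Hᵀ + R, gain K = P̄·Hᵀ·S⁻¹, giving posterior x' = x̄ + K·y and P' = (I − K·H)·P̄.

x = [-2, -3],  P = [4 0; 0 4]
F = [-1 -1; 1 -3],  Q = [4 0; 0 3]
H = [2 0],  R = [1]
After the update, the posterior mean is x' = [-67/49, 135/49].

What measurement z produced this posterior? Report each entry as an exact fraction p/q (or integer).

z = [-3]

x̄ = F·x = [5, 7]
P̄ = F·P·Fᵀ + Q = [12 8; 8 43]
S = H·P̄·Hᵀ + R = [49]
K = P̄·Hᵀ·S⁻¹ = [24/49; 16/49]
x' − x̄ = [-312/49, -208/49] = K·y
y = (KᵀK)⁻¹·Kᵀ·(x' − x̄) = [-13]
z = y + H·x̄ = [-13] + [10] = [-3]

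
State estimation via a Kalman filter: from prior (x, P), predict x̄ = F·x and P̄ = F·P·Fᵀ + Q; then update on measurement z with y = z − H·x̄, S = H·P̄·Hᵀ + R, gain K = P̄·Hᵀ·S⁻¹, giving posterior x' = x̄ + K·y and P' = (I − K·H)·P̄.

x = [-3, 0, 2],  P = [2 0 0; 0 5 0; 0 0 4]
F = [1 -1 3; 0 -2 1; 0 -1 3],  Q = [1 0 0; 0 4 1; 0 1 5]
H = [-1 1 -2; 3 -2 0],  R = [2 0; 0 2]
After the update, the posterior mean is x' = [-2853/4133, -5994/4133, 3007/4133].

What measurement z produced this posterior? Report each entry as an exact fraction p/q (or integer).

x̄ = F·x = [3, 2, 6]
P̄ = F·P·Fᵀ + Q = [44 22 41; 22 28 23; 41 23 46]
S = H·P̄·Hᵀ + R = [286 -232; -232 246]
K = P̄·Hᵀ·S⁻¹ = [-1292/4133 260/4133; -1880/4133 -1605/4133; -2299/4133 -1749/8266]
x' − x̄ = [-15252/4133, -14260/4133, -21791/4133] = K·y
y = (KᵀK)⁻¹·Kᵀ·(x' − x̄) = [11, -4]
z = y + H·x̄ = [11, -4] + [-13, 5] = [-2, 1]

z = [-2, 1]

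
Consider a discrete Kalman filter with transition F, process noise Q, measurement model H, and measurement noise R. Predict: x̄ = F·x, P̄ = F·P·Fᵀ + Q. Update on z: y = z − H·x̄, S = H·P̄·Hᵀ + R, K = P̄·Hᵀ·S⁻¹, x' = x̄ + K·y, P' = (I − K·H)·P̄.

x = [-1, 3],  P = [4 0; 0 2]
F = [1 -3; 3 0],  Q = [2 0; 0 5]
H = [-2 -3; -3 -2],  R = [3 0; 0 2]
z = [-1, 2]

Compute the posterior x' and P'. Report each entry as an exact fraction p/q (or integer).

x' = [-1298/661, 1163/661]
P' = [704/661 -698/661; -698/661 1647/1322]

x̄ = F·x = [-10, -3]
P̄ = F·P·Fᵀ + Q = [24 12; 12 41]
y = z − H·x̄ = [-30, -34]
S = H·P̄·Hᵀ + R = [612 546; 546 526]
K = P̄·Hᵀ·S⁻¹ = [686/1983 -358/661; -2149/3966 447/1322]
x' = x̄ + K·y = [-1298/661, 1163/661]
P' = (I − K·H)·P̄ = [704/661 -698/661; -698/661 1647/1322]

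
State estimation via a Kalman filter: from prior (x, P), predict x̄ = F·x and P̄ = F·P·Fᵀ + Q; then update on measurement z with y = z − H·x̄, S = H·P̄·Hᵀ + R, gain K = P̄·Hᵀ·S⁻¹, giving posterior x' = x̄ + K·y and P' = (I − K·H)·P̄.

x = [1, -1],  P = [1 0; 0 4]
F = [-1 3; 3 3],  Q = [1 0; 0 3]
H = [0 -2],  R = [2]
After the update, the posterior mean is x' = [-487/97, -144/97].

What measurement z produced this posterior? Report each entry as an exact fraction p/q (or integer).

x̄ = F·x = [-4, 0]
P̄ = F·P·Fᵀ + Q = [38 33; 33 48]
S = H·P̄·Hᵀ + R = [194]
K = P̄·Hᵀ·S⁻¹ = [-33/97; -48/97]
x' − x̄ = [-99/97, -144/97] = K·y
y = (KᵀK)⁻¹·Kᵀ·(x' − x̄) = [3]
z = y + H·x̄ = [3] + [0] = [3]

z = [3]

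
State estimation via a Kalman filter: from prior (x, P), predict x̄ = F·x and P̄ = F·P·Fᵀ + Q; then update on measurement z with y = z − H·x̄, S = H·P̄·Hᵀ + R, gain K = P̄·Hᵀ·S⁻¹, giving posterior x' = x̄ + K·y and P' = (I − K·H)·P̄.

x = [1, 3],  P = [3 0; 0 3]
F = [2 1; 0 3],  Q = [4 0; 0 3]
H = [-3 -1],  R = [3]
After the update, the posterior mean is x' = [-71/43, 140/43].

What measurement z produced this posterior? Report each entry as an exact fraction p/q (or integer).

z = [2]

x̄ = F·x = [5, 9]
P̄ = F·P·Fᵀ + Q = [19 9; 9 30]
S = H·P̄·Hᵀ + R = [258]
K = P̄·Hᵀ·S⁻¹ = [-11/43; -19/86]
x' − x̄ = [-286/43, -247/43] = K·y
y = (KᵀK)⁻¹·Kᵀ·(x' − x̄) = [26]
z = y + H·x̄ = [26] + [-24] = [2]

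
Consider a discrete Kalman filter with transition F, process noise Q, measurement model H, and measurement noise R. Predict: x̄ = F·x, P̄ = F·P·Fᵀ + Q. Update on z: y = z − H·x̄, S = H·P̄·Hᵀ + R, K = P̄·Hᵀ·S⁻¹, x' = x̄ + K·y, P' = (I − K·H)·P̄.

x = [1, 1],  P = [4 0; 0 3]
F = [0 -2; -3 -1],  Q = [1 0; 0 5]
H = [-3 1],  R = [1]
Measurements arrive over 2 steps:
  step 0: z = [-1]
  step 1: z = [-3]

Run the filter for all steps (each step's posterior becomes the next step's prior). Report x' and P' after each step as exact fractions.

step 0: x' = [-17/14, -97/21], P' = [61/14 269/21; 269/21 2434/63]
step 1: x' = [92277/80111, 34425/80111], P' = [156377/80111 429757/80111; 429757/80111 1251134/80111]

step 0: x̄ = F·x = [-2, -4]
step 0: P̄ = F·P·Fᵀ + Q = [13 6; 6 44]
step 0: y = z − H·x̄ = [-3]
step 0: S = H·P̄·Hᵀ + R = [126]
step 0: K = P̄·Hᵀ·S⁻¹ = [-11/42; 13/63]
step 0: x' = x̄ + K·y = [-17/14, -97/21]
step 0: P' = (I − K·H)·P̄ = [61/14 269/21; 269/21 2434/63]
step 1: x̄ = F·x = [194/21, 347/42]
step 1: P̄ = F·P·Fᵀ + Q = [9799/63 9710/63; 9710/63 20123/126]
step 1: y = z − H·x̄ = [691/42]
step 1: S = H·P̄·Hᵀ + R = [80111/126]
step 1: K = P̄·Hᵀ·S⁻¹ = [-39374/80111; -38137/80111]
step 1: x' = x̄ + K·y = [92277/80111, 34425/80111]
step 1: P' = (I − K·H)·P̄ = [156377/80111 429757/80111; 429757/80111 1251134/80111]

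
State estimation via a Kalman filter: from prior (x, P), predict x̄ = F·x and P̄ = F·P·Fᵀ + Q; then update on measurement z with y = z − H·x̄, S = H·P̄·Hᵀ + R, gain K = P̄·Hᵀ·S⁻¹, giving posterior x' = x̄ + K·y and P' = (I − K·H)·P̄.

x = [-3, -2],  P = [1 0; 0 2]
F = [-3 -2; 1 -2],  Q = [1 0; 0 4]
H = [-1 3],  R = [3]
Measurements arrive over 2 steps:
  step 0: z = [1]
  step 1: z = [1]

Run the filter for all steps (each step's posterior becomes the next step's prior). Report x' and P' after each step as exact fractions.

step 0: x̄ = F·x = [13, 1]
step 0: P̄ = F·P·Fᵀ + Q = [18 5; 5 13]
step 0: y = z − H·x̄ = [11]
step 0: S = H·P̄·Hᵀ + R = [108]
step 0: K = P̄·Hᵀ·S⁻¹ = [-1/36; 17/54]
step 0: x' = x̄ + K·y = [457/36, 241/54]
step 0: P' = (I − K·H)·P̄ = [215/12 107/18; 107/18 62/27]
step 1: x̄ = F·x = [-5077/108, 407/108]
step 1: P̄ = F·P·Fᵀ + Q = [26219/108 -2245/108; -2245/108 791/108]
step 1: y = z − H·x̄ = [-3095/54]
step 1: S = H·P̄·Hᵀ + R = [11783/27]
step 1: K = P̄·Hᵀ·S⁻¹ = [-16477/23566; 2309/23566]
step 1: x' = x̄ + K·y = [-81722/11783, -43531/23566]
step 1: P' = (I − K·H)·P̄ = [346731/11783 214677/23566; 214677/23566 36934/11783]

step 0: x' = [457/36, 241/54], P' = [215/12 107/18; 107/18 62/27]
step 1: x' = [-81722/11783, -43531/23566], P' = [346731/11783 214677/23566; 214677/23566 36934/11783]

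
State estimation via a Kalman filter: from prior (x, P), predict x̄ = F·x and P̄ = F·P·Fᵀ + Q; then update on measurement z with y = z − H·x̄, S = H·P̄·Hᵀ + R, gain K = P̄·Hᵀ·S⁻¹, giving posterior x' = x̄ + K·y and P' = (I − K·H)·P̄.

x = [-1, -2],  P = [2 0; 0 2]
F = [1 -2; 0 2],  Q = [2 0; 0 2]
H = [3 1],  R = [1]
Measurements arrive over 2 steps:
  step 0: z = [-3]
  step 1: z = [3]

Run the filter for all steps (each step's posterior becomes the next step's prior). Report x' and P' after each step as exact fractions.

step 0: x' = [-11/71, -172/71], P' = [68/71 -176/71; -176/71 514/71]
step 1: x' = [27769/14551, -39212/14551], P' = [13246/14551 -33236/14551; -33236/14551 94682/14551]

step 0: x̄ = F·x = [3, -4]
step 0: P̄ = F·P·Fᵀ + Q = [12 -8; -8 10]
step 0: y = z − H·x̄ = [-8]
step 0: S = H·P̄·Hᵀ + R = [71]
step 0: K = P̄·Hᵀ·S⁻¹ = [28/71; -14/71]
step 0: x' = x̄ + K·y = [-11/71, -172/71]
step 0: P' = (I − K·H)·P̄ = [68/71 -176/71; -176/71 514/71]
step 1: x̄ = F·x = [333/71, -344/71]
step 1: P̄ = F·P·Fᵀ + Q = [2970/71 -2408/71; -2408/71 2198/71]
step 1: y = z − H·x̄ = [-442/71]
step 1: S = H·P̄·Hᵀ + R = [14551/71]
step 1: K = P̄·Hᵀ·S⁻¹ = [6502/14551; -5026/14551]
step 1: x' = x̄ + K·y = [27769/14551, -39212/14551]
step 1: P' = (I − K·H)·P̄ = [13246/14551 -33236/14551; -33236/14551 94682/14551]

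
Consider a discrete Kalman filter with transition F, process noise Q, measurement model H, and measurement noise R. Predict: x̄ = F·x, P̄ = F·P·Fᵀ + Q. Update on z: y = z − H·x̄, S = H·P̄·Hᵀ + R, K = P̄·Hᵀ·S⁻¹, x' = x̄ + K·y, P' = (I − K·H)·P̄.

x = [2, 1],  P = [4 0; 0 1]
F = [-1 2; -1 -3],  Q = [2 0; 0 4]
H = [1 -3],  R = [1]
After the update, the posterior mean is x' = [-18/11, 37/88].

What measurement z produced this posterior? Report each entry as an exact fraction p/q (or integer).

z = [-3]

x̄ = F·x = [0, -5]
P̄ = F·P·Fᵀ + Q = [10 -2; -2 17]
S = H·P̄·Hᵀ + R = [176]
K = P̄·Hᵀ·S⁻¹ = [1/11; -53/176]
x' − x̄ = [-18/11, 477/88] = K·y
y = (KᵀK)⁻¹·Kᵀ·(x' − x̄) = [-18]
z = y + H·x̄ = [-18] + [15] = [-3]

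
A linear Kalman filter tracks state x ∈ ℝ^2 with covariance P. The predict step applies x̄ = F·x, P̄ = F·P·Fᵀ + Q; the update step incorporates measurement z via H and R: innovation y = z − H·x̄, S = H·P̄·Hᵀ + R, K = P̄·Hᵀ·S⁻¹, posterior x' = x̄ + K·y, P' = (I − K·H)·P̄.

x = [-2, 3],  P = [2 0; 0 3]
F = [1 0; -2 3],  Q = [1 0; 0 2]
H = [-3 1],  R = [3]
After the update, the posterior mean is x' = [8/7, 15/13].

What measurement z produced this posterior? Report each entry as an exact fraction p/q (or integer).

z = [-3]

x̄ = F·x = [-2, 13]
P̄ = F·P·Fᵀ + Q = [3 -4; -4 37]
S = H·P̄·Hᵀ + R = [91]
K = P̄·Hᵀ·S⁻¹ = [-1/7; 7/13]
x' − x̄ = [22/7, -154/13] = K·y
y = (KᵀK)⁻¹·Kᵀ·(x' − x̄) = [-22]
z = y + H·x̄ = [-22] + [19] = [-3]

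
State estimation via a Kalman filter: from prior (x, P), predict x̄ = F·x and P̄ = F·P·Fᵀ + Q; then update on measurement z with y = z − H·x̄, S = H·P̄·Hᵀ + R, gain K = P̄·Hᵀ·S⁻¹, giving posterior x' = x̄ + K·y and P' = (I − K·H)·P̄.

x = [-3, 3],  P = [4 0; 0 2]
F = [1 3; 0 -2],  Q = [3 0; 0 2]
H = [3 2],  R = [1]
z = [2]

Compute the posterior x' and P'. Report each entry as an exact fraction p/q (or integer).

x' = [264/61, -334/61]
P' = [449/122 -324/61; -324/61 482/61]

x̄ = F·x = [6, -6]
P̄ = F·P·Fᵀ + Q = [25 -12; -12 10]
y = z − H·x̄ = [-4]
S = H·P̄·Hᵀ + R = [122]
K = P̄·Hᵀ·S⁻¹ = [51/122; -8/61]
x' = x̄ + K·y = [264/61, -334/61]
P' = (I − K·H)·P̄ = [449/122 -324/61; -324/61 482/61]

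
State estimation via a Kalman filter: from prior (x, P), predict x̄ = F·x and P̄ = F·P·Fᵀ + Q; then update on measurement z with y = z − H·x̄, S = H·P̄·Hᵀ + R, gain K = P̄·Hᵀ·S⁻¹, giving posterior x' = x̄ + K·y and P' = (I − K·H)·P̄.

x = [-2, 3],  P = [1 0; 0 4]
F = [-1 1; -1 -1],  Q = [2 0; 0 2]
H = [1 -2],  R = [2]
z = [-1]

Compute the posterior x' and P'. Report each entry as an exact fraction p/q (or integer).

x' = [141/49, 87/49]
P' = [174/49 74/49; 74/49 54/49]

x̄ = F·x = [5, -1]
P̄ = F·P·Fᵀ + Q = [7 -3; -3 7]
y = z − H·x̄ = [-8]
S = H·P̄·Hᵀ + R = [49]
K = P̄·Hᵀ·S⁻¹ = [13/49; -17/49]
x' = x̄ + K·y = [141/49, 87/49]
P' = (I − K·H)·P̄ = [174/49 74/49; 74/49 54/49]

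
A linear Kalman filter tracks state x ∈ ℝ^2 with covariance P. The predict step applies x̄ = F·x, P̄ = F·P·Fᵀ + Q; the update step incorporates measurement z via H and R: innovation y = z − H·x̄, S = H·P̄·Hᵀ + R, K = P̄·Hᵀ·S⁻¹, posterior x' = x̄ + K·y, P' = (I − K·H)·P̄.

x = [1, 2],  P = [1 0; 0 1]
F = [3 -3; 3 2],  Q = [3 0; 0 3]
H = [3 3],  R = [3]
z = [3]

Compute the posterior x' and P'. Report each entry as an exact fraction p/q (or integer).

x̄ = F·x = [-3, 7]
P̄ = F·P·Fᵀ + Q = [21 3; 3 16]
y = z − H·x̄ = [-9]
S = H·P̄·Hᵀ + R = [390]
K = P̄·Hᵀ·S⁻¹ = [12/65; 19/130]
x' = x̄ + K·y = [-303/65, 739/130]
P' = (I − K·H)·P̄ = [501/65 -489/65; -489/65 997/130]

x' = [-303/65, 739/130]
P' = [501/65 -489/65; -489/65 997/130]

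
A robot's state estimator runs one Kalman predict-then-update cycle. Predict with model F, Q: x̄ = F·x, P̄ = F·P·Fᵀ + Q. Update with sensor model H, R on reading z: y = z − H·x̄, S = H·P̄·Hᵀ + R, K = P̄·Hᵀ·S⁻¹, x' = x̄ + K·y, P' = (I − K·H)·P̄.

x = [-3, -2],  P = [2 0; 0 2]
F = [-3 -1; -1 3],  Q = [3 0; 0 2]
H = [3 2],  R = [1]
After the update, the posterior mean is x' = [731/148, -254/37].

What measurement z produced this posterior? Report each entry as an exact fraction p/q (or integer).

z = [1]

x̄ = F·x = [11, -3]
P̄ = F·P·Fᵀ + Q = [23 0; 0 22]
S = H·P̄·Hᵀ + R = [296]
K = P̄·Hᵀ·S⁻¹ = [69/296; 11/74]
x' − x̄ = [-897/148, -143/37] = K·y
y = (KᵀK)⁻¹·Kᵀ·(x' − x̄) = [-26]
z = y + H·x̄ = [-26] + [27] = [1]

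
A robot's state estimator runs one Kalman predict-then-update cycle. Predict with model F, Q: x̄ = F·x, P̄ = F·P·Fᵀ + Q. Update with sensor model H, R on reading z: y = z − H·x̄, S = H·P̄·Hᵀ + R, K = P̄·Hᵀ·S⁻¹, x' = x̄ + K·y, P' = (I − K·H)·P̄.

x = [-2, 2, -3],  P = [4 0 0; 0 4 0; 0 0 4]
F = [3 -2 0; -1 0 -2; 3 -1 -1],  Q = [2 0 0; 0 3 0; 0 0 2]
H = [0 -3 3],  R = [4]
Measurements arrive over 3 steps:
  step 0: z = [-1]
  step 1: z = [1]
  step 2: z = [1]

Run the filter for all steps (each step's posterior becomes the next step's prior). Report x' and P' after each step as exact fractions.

step 0: x' = [-586/697, 2498/697, 2215/697], P' = [9414/697 5244/697 5468/697; 5244/697 9470/697 9362/697; 5468/697 9362/697 9562/697]
step 1: x' = [-10995370/1408669, -10874518/1408669, -10416399/1408669], P' = [56669392/1408669 51593342/1408669 51880958/1408669; 51593342/1408669 53397300/1408669 53060840/1408669; 51880958/1408669 53060840/1408669 53349216/1408669]
step 2: x' = [9701220134/8255749105, 4733276392/8255749105, 7309221091/8255749105], P' = [167211919034/8255749105 138834793872/8255749105 139910080816/8255749105; 138834793872/8255749105 150794068686/8255749105 148206806258/8255749105; 139910080816/8255749105 148206806258/8255749105 149286261354/8255749105]

step 0: x̄ = F·x = [-10, 8, -5]
step 0: P̄ = F·P·Fᵀ + Q = [54 -12 44; -12 23 -4; 44 -4 46]
step 0: y = z − H·x̄ = [38]
step 0: S = H·P̄·Hᵀ + R = [697]
step 0: K = P̄·Hᵀ·S⁻¹ = [168/697; -81/697; 150/697]
step 0: x' = x̄ + K·y = [-586/697, 2498/697, 2215/697]
step 0: P' = (I − K·H)·P̄ = [9414/697 5244/697 5468/697; 5244/697 9470/697 9362/697; 5468/697 9362/697 9562/697]
step 1: x̄ = F·x = [-6754/697, -3844/697, -6471/697]
step 1: P̄ = F·P·Fᵀ + Q = [61072/697 -13114/697 58790/697; -13114/697 71625/697 -12490/697; 58790/697 -12490/697 59604/697]
step 1: y = z − H·x̄ = [8578/697]
step 1: S = H·P̄·Hᵀ + R = [1408669/697]
step 1: K = P̄·Hᵀ·S⁻¹ = [215712/1408669; -252345/1408669; 216282/1408669]
step 1: x' = x̄ + K·y = [-10995370/1408669, -10874518/1408669, -10416399/1408669]
step 1: P' = (I − K·H)·P̄ = [56669392/1408669 51593342/1408669 51880958/1408669; 51593342/1408669 53397300/1408669 53060840/1408669; 51880958/1408669 53060840/1408669 53349216/1408669]
step 2: x̄ = F·x = [-11237074/1408669, 31828168/1408669, -11695193/1408669]
step 2: P̄ = F·P·Fᵀ + Q = [107310962/1408669 -165863880/1408669 102957856/1408669; -165863880/1408669 481816095/1408669 -164999512/1408669; 102957856/1408669 -164999512/1408669 104864262/1408669]
step 2: y = z − H·x̄ = [131978752/1408669]
step 2: S = H·P̄·Hᵀ + R = [8255749105/1408669]
step 2: K = P̄·Hᵀ·S⁻¹ = [806465208/8255749105; -1940446821/8255749105; 809591322/8255749105]
step 2: x' = x̄ + K·y = [9701220134/8255749105, 4733276392/8255749105, 7309221091/8255749105]
step 2: P' = (I − K·H)·P̄ = [167211919034/8255749105 138834793872/8255749105 139910080816/8255749105; 138834793872/8255749105 150794068686/8255749105 148206806258/8255749105; 139910080816/8255749105 148206806258/8255749105 149286261354/8255749105]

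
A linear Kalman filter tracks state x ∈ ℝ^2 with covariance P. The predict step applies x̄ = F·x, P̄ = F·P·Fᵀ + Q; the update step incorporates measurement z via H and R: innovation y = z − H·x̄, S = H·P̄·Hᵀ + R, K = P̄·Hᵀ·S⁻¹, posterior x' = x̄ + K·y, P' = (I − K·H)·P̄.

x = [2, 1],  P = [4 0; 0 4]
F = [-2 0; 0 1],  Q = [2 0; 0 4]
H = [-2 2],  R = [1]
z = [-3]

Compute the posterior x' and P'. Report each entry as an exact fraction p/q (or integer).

x' = [16/35, -103/105]
P' = [198/35 192/35; 192/35 584/105]

x̄ = F·x = [-4, 1]
P̄ = F·P·Fᵀ + Q = [18 0; 0 8]
y = z − H·x̄ = [-13]
S = H·P̄·Hᵀ + R = [105]
K = P̄·Hᵀ·S⁻¹ = [-12/35; 16/105]
x' = x̄ + K·y = [16/35, -103/105]
P' = (I − K·H)·P̄ = [198/35 192/35; 192/35 584/105]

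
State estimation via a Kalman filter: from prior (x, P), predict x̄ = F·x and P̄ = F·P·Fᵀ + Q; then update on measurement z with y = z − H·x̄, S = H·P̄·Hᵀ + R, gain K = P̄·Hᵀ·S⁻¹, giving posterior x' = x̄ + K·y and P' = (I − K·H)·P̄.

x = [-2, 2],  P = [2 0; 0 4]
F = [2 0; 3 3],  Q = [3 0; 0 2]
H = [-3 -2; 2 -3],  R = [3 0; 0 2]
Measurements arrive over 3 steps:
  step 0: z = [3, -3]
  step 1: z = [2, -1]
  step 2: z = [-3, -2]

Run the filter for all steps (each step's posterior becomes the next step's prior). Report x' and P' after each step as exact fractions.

step 0: x' = [-12479/10240, 591/2560], P' = [8293/40960 363/10240; 363/10240 453/2560]
step 1: x' = [-10990793/15842811, -830367/5280937], P' = [31074637/158428110 183913/5280937; 183913/5280937 910680/5280937]
step 2: x' = [187279354809/600164468726, 247203555729/300082234363], P' = [117689353993/600164468726 10437958491/300082234363; 10437958491/300082234363 51721683744/300082234363]

step 0: x̄ = F·x = [-4, 0]
step 0: P̄ = F·P·Fᵀ + Q = [11 12; 12 56]
step 0: y = z − H·x̄ = [-9, 5]
step 0: S = H·P̄·Hᵀ + R = [470 330; 330 406]
step 0: K = P̄·Hᵀ·S⁻¹ = [-9261/40960 1223/8192; -1571/10240 -471/2048]
step 0: x' = x̄ + K·y = [-12479/10240, 591/2560]
step 0: P' = (I − K·H)·P̄ = [8293/40960 363/10240; 363/10240 453/2560]
step 1: x̄ = F·x = [-12479/5120, -6069/2048]
step 1: P̄ = F·P·Fᵀ + Q = [39013/10240 5847/4096; 5847/4096 49585/8192]
step 1: y = z − H·x̄ = [-28771/2560, -51359/10240]
step 1: S = H·P̄·Hᵀ + R = [201293/2560 210897/10240; 210897/10240 2235813/40960]
step 1: K = P̄·Hᵀ·S⁻¹ = [-11584299/52809370 11399276/79214055; -791033/5280937 -1182107/5280937]
step 1: x' = x̄ + K·y = [-10990793/15842811, -830367/5280937]
step 1: P' = (I − K·H)·P̄ = [31074637/158428110 183913/5280937; 183913/5280937 910680/5280937]
step 2: x̄ = F·x = [-21981586/15842811, -13481894/5280937]
step 2: P̄ = F·P·Fᵀ + Q = [299791439/79214055 36592027/26404685; 36592027/26404685 313908191/52809370]
step 2: y = z − H·x̄ = [-64788185/5280937, -109059496/15842811]
step 2: S = H·P̄·Hᵀ + R = [2045509078/26404685 105020366/5280937; 105020366/5280937 1711216589/31685622]
step 2: K = P̄·Hᵀ·S⁻¹ = [-131606631981/600164468726 43187739260/300082234363; -44919080987/300082234363 -67144567125/300082234363]
step 2: x' = x̄ + K·y = [187279354809/600164468726, 247203555729/300082234363]
step 2: P' = (I − K·H)·P̄ = [117689353993/600164468726 10437958491/300082234363; 10437958491/300082234363 51721683744/300082234363]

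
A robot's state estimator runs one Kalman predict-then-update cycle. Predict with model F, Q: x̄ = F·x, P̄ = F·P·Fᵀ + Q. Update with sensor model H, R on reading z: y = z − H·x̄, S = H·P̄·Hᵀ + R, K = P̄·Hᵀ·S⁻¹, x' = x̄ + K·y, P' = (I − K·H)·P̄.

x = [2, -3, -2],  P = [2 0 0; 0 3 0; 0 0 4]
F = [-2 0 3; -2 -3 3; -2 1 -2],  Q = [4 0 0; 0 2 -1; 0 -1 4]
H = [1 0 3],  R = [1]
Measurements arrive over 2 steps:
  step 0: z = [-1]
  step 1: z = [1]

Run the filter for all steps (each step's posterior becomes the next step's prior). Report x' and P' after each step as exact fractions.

step 0: x̄ = F·x = [-10, -1, -3]
step 0: P̄ = F·P·Fᵀ + Q = [48 44 -16; 44 73 -26; -16 -26 31]
step 0: y = z − H·x̄ = [18]
step 0: S = H·P̄·Hᵀ + R = [232]
step 0: K = P̄·Hᵀ·S⁻¹ = [0; -17/116; 77/232]
step 0: x' = x̄ + K·y = [-10, -211/58, 345/116]
step 0: P' = (I − K·H)·P̄ = [48 44 -16; 44 3945/58 -1707/116; -16 -1707/116 1263/232]
step 1: x̄ = F·x = [3355/116, 4621/116, 302/29]
step 1: P̄ = F·P·Fᵀ + Q = [101383/232 192429/232 3433/58; 192429/232 426887/232 1731/58; 3433/58 1731/58 1179/29]
step 1: y = z − H·x̄ = [-6863/116]
step 1: S = H·P̄·Hᵀ + R = [268895/232]
step 1: K = P̄·Hᵀ·S⁻¹ = [142579/268895; 213201/268895; 42028/268895]
step 1: x' = x̄ + K·y = [-658422/268895, -1902023/268895, 313681/268895]
step 1: P' = (I − K·H)·P̄ = [29881942/268895 92005218/268895 -9913121/268895; 92005218/268895 298849627/268895 -30597339/268895; -9913121/268895 -30597339/268895 3318383/268895]

step 0: x' = [-10, -211/58, 345/116], P' = [48 44 -16; 44 3945/58 -1707/116; -16 -1707/116 1263/232]
step 1: x' = [-658422/268895, -1902023/268895, 313681/268895], P' = [29881942/268895 92005218/268895 -9913121/268895; 92005218/268895 298849627/268895 -30597339/268895; -9913121/268895 -30597339/268895 3318383/268895]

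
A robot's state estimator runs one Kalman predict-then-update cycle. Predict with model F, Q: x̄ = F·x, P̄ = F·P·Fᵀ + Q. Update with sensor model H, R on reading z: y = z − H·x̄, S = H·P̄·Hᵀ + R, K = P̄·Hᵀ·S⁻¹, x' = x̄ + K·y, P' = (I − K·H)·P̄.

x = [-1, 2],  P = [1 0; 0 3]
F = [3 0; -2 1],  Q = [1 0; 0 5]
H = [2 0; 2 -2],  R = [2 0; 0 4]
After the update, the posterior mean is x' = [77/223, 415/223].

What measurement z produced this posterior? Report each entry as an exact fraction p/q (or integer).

x̄ = F·x = [-3, 4]
P̄ = F·P·Fᵀ + Q = [10 -6; -6 12]
S = H·P̄·Hᵀ + R = [42 64; 64 140]
K = P̄·Hᵀ·S⁻¹ = [94/223 8/223; 78/223 -93/223]
x' − x̄ = [746/223, -477/223] = K·y
y = (KᵀK)⁻¹·Kᵀ·(x' − x̄) = [7, 11]
z = y + H·x̄ = [7, 11] + [-6, -14] = [1, -3]

z = [1, -3]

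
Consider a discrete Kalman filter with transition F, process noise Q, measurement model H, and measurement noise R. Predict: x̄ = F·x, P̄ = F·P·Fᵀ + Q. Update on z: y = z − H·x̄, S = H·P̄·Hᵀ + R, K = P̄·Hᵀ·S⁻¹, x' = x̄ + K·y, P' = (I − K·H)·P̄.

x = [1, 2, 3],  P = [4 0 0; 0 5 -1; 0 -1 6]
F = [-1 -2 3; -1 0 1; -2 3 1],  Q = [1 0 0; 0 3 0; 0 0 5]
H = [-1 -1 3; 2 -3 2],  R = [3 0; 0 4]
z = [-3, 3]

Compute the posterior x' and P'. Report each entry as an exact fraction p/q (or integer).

x̄ = F·x = [4, 2, 7]
P̄ = F·P·Fᵀ + Q = [91 24 -11; 24 13 11; -11 11 66]
y = z − H·x̄ = [-18, -13]
S = H·P̄·Hᵀ + R = [749 112; 112 241]
K = P̄·Hᵀ·S⁻¹ = [-45524/167965 11784/23995; -4436/167965 3381/23995; 39094/167965 5071/23995]
x' = x̄ + K·y = [418948/167965, 108107/167965, 10602/167965]
P' = (I − K·H)·P̄ = [1288319/167965 1291936/167965 814561/167965; 1291936/167965 1432124/167965 903584/167965; 814561/167965 903584/167965 611809/167965]

x' = [418948/167965, 108107/167965, 10602/167965]
P' = [1288319/167965 1291936/167965 814561/167965; 1291936/167965 1432124/167965 903584/167965; 814561/167965 903584/167965 611809/167965]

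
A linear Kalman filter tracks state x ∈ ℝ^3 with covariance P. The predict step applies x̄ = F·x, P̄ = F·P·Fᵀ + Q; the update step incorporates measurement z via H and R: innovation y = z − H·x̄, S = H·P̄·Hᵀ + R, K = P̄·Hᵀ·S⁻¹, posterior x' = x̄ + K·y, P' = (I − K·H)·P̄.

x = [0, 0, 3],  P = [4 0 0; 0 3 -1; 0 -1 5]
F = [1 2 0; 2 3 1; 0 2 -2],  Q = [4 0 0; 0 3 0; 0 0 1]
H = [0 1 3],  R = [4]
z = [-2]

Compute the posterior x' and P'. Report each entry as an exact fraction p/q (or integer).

x' = [468/245, 2523/490, -237/98]
P' = [2308/245 2964/245 -188/49; 2964/245 15489/490 -1011/98; -188/49 -1011/98 373/98]

x̄ = F·x = [0, 3, -6]
P̄ = F·P·Fᵀ + Q = [20 24 16; 24 45 12; 16 12 41]
y = z − H·x̄ = [13]
S = H·P̄·Hᵀ + R = [490]
K = P̄·Hᵀ·S⁻¹ = [36/245; 81/490; 27/98]
x' = x̄ + K·y = [468/245, 2523/490, -237/98]
P' = (I − K·H)·P̄ = [2308/245 2964/245 -188/49; 2964/245 15489/490 -1011/98; -188/49 -1011/98 373/98]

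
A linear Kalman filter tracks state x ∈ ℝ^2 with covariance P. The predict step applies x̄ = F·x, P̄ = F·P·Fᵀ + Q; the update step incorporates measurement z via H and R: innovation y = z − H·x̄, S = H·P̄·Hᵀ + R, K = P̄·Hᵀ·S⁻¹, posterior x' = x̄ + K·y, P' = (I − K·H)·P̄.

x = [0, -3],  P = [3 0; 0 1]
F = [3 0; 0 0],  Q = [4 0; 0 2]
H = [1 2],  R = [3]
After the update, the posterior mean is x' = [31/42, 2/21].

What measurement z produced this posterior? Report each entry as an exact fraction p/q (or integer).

z = [1]

x̄ = F·x = [0, 0]
P̄ = F·P·Fᵀ + Q = [31 0; 0 2]
S = H·P̄·Hᵀ + R = [42]
K = P̄·Hᵀ·S⁻¹ = [31/42; 2/21]
x' − x̄ = [31/42, 2/21] = K·y
y = (KᵀK)⁻¹·Kᵀ·(x' − x̄) = [1]
z = y + H·x̄ = [1] + [0] = [1]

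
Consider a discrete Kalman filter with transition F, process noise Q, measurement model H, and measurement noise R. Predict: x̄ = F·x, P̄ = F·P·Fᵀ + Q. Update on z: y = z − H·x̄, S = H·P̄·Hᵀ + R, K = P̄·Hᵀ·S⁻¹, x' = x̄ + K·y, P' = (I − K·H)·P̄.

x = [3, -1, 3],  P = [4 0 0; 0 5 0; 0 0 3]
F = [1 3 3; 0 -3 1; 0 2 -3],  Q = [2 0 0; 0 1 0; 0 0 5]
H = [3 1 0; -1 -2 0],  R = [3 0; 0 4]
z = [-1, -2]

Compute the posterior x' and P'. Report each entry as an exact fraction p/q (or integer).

x' = [-1248/1493, 2458/1493, -3131/2986]
P' = [10338/16423 -11475/16423 744/1493; -11475/16423 49551/32846 -2097/1493; 744/1493 -2097/1493 28597/2986]

x̄ = F·x = [9, 6, -11]
P̄ = F·P·Fᵀ + Q = [78 -36 3; -36 49 -39; 3 -39 52]
y = z − H·x̄ = [-34, 19]
S = H·P̄·Hᵀ + R = [538 -80; -80 134]
K = P̄·Hᵀ·S⁻¹ = [6513/16423 3153/16423; -6433/32846 -9519/16423; 45/1493 1725/2986]
x' = x̄ + K·y = [-1248/1493, 2458/1493, -3131/2986]
P' = (I − K·H)·P̄ = [10338/16423 -11475/16423 744/1493; -11475/16423 49551/32846 -2097/1493; 744/1493 -2097/1493 28597/2986]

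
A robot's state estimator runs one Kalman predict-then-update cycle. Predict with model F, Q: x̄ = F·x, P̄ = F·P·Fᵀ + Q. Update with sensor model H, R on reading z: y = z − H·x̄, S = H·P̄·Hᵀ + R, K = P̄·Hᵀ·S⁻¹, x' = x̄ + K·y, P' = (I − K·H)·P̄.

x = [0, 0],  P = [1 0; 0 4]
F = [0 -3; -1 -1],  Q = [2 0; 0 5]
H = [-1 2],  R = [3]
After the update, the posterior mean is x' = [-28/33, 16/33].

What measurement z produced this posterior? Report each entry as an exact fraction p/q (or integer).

x̄ = F·x = [0, 0]
P̄ = F·P·Fᵀ + Q = [38 12; 12 10]
S = H·P̄·Hᵀ + R = [33]
K = P̄·Hᵀ·S⁻¹ = [-14/33; 8/33]
x' − x̄ = [-28/33, 16/33] = K·y
y = (KᵀK)⁻¹·Kᵀ·(x' − x̄) = [2]
z = y + H·x̄ = [2] + [0] = [2]

z = [2]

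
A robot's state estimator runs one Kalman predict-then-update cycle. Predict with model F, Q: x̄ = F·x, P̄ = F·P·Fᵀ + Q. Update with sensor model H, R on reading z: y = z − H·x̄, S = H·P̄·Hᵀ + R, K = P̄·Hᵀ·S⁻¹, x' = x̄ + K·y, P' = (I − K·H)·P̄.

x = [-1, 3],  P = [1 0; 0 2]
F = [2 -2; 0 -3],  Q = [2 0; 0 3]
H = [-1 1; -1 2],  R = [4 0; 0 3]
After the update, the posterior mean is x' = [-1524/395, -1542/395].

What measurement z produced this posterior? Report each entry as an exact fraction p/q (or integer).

z = [-2, -3]

x̄ = F·x = [-8, -9]
P̄ = F·P·Fᵀ + Q = [14 12; 12 21]
S = H·P̄·Hᵀ + R = [15 20; 20 53]
K = P̄·Hᵀ·S⁻¹ = [-306/395 38/79; -123/395 54/79]
x' − x̄ = [1636/395, 2013/395] = K·y
y = (KᵀK)⁻¹·Kᵀ·(x' − x̄) = [-1, 7]
z = y + H·x̄ = [-1, 7] + [-1, -10] = [-2, -3]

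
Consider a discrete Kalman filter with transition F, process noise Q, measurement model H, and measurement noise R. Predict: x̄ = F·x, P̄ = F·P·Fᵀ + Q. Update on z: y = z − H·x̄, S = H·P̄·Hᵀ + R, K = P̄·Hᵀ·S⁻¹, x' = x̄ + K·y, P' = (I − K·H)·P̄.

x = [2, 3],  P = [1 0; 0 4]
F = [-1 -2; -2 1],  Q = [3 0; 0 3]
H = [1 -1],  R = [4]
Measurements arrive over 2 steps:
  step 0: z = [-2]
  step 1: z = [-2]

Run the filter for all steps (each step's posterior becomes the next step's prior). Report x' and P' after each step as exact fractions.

step 0: x' = [-246/47, -132/47], P' = [264/47 160/47; 160/47 228/47]
step 1: x' = [6260/913, 7598/913], P' = [34031/1826 28411/1826; 28411/1826 29343/1826]

step 0: x̄ = F·x = [-8, -1]
step 0: P̄ = F·P·Fᵀ + Q = [20 -6; -6 11]
step 0: y = z − H·x̄ = [5]
step 0: S = H·P̄·Hᵀ + R = [47]
step 0: K = P̄·Hᵀ·S⁻¹ = [26/47; -17/47]
step 0: x' = x̄ + K·y = [-246/47, -132/47]
step 0: P' = (I − K·H)·P̄ = [264/47 160/47; 160/47 228/47]
step 1: x̄ = F·x = [510/47, 360/47]
step 1: P̄ = F·P·Fᵀ + Q = [1957/47 552/47; 552/47 785/47]
step 1: y = z − H·x̄ = [-244/47]
step 1: S = H·P̄·Hᵀ + R = [1826/47]
step 1: K = P̄·Hᵀ·S⁻¹ = [1405/1826; -233/1826]
step 1: x' = x̄ + K·y = [6260/913, 7598/913]
step 1: P' = (I − K·H)·P̄ = [34031/1826 28411/1826; 28411/1826 29343/1826]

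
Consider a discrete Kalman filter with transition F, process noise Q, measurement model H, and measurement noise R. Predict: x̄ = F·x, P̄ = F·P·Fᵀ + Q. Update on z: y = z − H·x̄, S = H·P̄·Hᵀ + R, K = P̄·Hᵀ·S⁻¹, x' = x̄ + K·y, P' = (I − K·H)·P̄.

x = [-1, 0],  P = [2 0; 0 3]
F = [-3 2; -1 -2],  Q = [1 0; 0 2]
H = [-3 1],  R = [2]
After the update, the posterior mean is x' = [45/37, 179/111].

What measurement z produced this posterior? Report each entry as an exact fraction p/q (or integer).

x̄ = F·x = [3, 1]
P̄ = F·P·Fᵀ + Q = [31 -6; -6 16]
S = H·P̄·Hᵀ + R = [333]
K = P̄·Hᵀ·S⁻¹ = [-11/37; 34/333]
x' − x̄ = [-66/37, 68/111] = K·y
y = (KᵀK)⁻¹·Kᵀ·(x' − x̄) = [6]
z = y + H·x̄ = [6] + [-8] = [-2]

z = [-2]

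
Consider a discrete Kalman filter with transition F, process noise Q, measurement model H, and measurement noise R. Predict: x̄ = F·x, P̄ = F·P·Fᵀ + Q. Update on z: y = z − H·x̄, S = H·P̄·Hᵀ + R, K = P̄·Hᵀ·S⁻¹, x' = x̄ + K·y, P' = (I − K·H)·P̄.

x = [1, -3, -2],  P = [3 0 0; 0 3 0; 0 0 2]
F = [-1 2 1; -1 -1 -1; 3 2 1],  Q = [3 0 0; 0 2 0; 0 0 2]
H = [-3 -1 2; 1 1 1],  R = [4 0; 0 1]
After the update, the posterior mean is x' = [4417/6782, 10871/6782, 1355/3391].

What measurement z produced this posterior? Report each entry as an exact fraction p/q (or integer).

x̄ = F·x = [-9, 4, -5]
P̄ = F·P·Fᵀ + Q = [20 -5 5; -5 10 -17; 5 -17 43]
S = H·P̄·Hᵀ + R = [344 14; 14 40]
K = P̄·Hᵀ·S⁻¹ = [-520/3391 3755/6782; -248/3391 -1861/6782; 1543/6782 2358/3391]
x' − x̄ = [65455/6782, -16257/6782, 18310/3391] = K·y
y = (KᵀK)⁻¹·Kᵀ·(x' − x̄) = [-16, 13]
z = y + H·x̄ = [-16, 13] + [13, -10] = [-3, 3]

z = [-3, 3]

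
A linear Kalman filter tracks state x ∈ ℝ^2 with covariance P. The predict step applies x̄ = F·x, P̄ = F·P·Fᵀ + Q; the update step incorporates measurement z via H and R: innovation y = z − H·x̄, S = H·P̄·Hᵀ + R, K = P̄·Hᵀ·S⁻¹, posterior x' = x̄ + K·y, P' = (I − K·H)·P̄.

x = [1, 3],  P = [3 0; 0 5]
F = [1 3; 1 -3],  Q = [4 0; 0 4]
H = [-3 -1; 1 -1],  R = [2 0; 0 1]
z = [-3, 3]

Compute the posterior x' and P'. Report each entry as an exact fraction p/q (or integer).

x̄ = F·x = [10, -8]
P̄ = F·P·Fᵀ + Q = [52 -42; -42 52]
y = z − H·x̄ = [19, -15]
S = H·P̄·Hᵀ + R = [270 -188; -188 189]
K = P̄·Hᵀ·S⁻¹ = [-1937/7843 1974/7843; -1843/7843 -5734/7843]
x' = x̄ + K·y = [12017/7843, -11751/7843]
P' = (I − K·H)·P̄ = [1462/7843 -512/7843; -512/7843 5222/7843]

x' = [12017/7843, -11751/7843]
P' = [1462/7843 -512/7843; -512/7843 5222/7843]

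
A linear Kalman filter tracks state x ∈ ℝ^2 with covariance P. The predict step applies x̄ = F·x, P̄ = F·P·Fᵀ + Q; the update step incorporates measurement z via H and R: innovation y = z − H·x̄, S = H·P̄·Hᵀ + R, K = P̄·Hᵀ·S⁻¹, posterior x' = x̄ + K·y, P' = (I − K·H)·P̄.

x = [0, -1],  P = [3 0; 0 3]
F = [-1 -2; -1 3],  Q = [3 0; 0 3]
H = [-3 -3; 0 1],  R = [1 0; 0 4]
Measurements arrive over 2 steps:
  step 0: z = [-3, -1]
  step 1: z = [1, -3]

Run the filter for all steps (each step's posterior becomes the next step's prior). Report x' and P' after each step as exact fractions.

step 0: x̄ = F·x = [2, -3]
step 0: P̄ = F·P·Fᵀ + Q = [18 -15; -15 33]
step 0: y = z − H·x̄ = [-6, 2]
step 0: S = H·P̄·Hᵀ + R = [190 -54; -54 37]
step 0: K = P̄·Hᵀ·S⁻¹ = [-1143/4114 -1668/2057; -108/2057 1677/2057]
step 0: x' = x̄ + K·y = [4207/2057, -2169/2057]
step 0: P' = (I − K·H)·P̄ = [13725/4114 -6672/2057; -6672/2057 6708/2057]
step 1: x̄ = F·x = [131/2057, -974/187]
step 1: P̄ = F·P·Fᵀ + Q = [26355/4114 -4857/374; -4857/374 1875/34]
step 1: y = z − H·x̄ = [-29692/2057, 413/187]
step 1: S = H·P̄·Hᵀ + R = [660749/2057 -23652/187; -23652/187 2011/34]
step 1: K = P̄·Hᵀ·S⁻¹ = [-1953828/12348943 -6889503/12348943; -2081376/12348943 7062951/12348943]
step 1: x' = x̄ + K·y = [13773340/12348943, -18677381/12348943]
step 1: P' = (I − K·H)·P̄ = [28209288/12348943 -27558012/12348943; -27558012/12348943 28251804/12348943]

step 0: x' = [4207/2057, -2169/2057], P' = [13725/4114 -6672/2057; -6672/2057 6708/2057]
step 1: x' = [13773340/12348943, -18677381/12348943], P' = [28209288/12348943 -27558012/12348943; -27558012/12348943 28251804/12348943]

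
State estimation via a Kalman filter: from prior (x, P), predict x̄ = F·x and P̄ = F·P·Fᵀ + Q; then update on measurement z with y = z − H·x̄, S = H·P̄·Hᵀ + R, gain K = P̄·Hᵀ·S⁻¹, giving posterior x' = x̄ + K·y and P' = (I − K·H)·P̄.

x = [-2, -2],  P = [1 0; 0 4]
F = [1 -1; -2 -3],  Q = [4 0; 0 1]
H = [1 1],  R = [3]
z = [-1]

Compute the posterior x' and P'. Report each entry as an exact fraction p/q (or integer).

x̄ = F·x = [0, 10]
P̄ = F·P·Fᵀ + Q = [9 10; 10 41]
y = z − H·x̄ = [-11]
S = H·P̄·Hᵀ + R = [73]
K = P̄·Hᵀ·S⁻¹ = [19/73; 51/73]
x' = x̄ + K·y = [-209/73, 169/73]
P' = (I − K·H)·P̄ = [296/73 -239/73; -239/73 392/73]

x' = [-209/73, 169/73]
P' = [296/73 -239/73; -239/73 392/73]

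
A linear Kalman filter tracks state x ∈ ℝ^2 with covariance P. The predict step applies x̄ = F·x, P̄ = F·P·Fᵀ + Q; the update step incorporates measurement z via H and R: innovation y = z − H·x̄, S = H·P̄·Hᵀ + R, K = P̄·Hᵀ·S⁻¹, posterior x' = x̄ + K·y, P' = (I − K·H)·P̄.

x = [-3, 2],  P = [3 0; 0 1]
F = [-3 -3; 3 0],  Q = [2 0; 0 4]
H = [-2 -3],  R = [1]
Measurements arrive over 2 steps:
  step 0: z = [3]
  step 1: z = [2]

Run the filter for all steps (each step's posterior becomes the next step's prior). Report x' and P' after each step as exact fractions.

step 0: x̄ = F·x = [3, -9]
step 0: P̄ = F·P·Fᵀ + Q = [38 -27; -27 31]
step 0: y = z − H·x̄ = [-18]
step 0: S = H·P̄·Hᵀ + R = [108]
step 0: K = P̄·Hᵀ·S⁻¹ = [5/108; -13/36]
step 0: x' = x̄ + K·y = [13/6, -5/2]
step 0: P' = (I − K·H)·P̄ = [4079/108 -907/36; -907/36 203/12]
step 1: x̄ = F·x = [1, 13/2]
step 1: P̄ = F·P·Fᵀ + Q = [122/3 -679/6; -679/6 4127/12]
step 1: y = z − H·x̄ = [47/2]
step 1: S = H·P̄·Hᵀ + R = [22811/12]
step 1: K = P̄·Hᵀ·S⁻¹ = [3098/22811; -9665/22811]
step 1: x' = x̄ + K·y = [95614/22811, -78856/22811]
step 1: P' = (I − K·H)·P̄ = [127847/22811 -86264/22811; -86264/22811 60731/22811]

step 0: x' = [13/6, -5/2], P' = [4079/108 -907/36; -907/36 203/12]
step 1: x' = [95614/22811, -78856/22811], P' = [127847/22811 -86264/22811; -86264/22811 60731/22811]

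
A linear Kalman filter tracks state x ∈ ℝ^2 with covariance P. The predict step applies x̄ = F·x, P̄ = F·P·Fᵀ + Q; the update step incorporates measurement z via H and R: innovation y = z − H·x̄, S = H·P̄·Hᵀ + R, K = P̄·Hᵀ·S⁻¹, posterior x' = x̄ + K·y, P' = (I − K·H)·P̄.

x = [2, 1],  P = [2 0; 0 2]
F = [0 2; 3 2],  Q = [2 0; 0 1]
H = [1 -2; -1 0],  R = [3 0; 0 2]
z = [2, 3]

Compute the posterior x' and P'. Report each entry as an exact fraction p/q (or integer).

x̄ = F·x = [2, 8]
P̄ = F·P·Fᵀ + Q = [10 8; 8 27]
y = z − H·x̄ = [16, 5]
S = H·P̄·Hᵀ + R = [89 6; 6 12]
K = P̄·Hᵀ·S⁻¹ = [-1/86 -427/516; -21/43 -109/258]
x' = x̄ + K·y = [-1199/516, -497/258]
P' = (I − K·H)·P̄ = [427/258 109/129; 109/129 149/129]

x' = [-1199/516, -497/258]
P' = [427/258 109/129; 109/129 149/129]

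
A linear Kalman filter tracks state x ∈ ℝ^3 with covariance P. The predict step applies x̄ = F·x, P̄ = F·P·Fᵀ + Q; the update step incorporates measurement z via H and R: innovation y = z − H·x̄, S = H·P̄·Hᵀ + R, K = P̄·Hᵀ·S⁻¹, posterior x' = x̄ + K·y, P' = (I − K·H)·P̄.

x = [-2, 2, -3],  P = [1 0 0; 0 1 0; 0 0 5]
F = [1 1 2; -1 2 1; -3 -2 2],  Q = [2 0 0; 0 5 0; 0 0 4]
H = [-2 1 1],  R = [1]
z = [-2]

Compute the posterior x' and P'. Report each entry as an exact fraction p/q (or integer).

x̄ = F·x = [-6, 3, -4]
P̄ = F·P·Fᵀ + Q = [24 11 15; 11 15 9; 15 9 37]
y = z − H·x̄ = [-13]
S = H·P̄·Hᵀ + R = [63]
K = P̄·Hᵀ·S⁻¹ = [-22/63; 2/63; 16/63]
x' = x̄ + K·y = [-92/63, 163/63, -460/63]
P' = (I − K·H)·P̄ = [1028/63 737/63 1297/63; 737/63 941/63 535/63; 1297/63 535/63 2075/63]

x' = [-92/63, 163/63, -460/63]
P' = [1028/63 737/63 1297/63; 737/63 941/63 535/63; 1297/63 535/63 2075/63]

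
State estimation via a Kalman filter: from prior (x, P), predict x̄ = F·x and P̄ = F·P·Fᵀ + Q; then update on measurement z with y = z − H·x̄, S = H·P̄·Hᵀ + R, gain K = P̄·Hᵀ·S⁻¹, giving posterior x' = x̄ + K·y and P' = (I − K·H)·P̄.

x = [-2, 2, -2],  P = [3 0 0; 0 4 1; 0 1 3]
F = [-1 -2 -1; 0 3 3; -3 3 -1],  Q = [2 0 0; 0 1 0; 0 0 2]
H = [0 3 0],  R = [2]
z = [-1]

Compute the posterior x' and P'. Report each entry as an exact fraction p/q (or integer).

x' = [63/370, -123/370, 10261/740]
P' = [1211/185 -21/185 1427/370; -21/185 41/185 33/370; 1427/370 33/370 36079/740]

x̄ = F·x = [0, 0, 14]
P̄ = F·P·Fᵀ + Q = [28 -42 -13; -42 82 33; -13 33 62]
y = z − H·x̄ = [-1]
S = H·P̄·Hᵀ + R = [740]
K = P̄·Hᵀ·S⁻¹ = [-63/370; 123/370; 99/740]
x' = x̄ + K·y = [63/370, -123/370, 10261/740]
P' = (I − K·H)·P̄ = [1211/185 -21/185 1427/370; -21/185 41/185 33/370; 1427/370 33/370 36079/740]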